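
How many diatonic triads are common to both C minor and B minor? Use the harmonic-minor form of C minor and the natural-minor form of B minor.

1

Diatonic triads of C minor (harmonic minor): Cm (i), Ddim (ii°), Ebaug (III+), Fm (iv), G (V), Ab (VI), Bdim (vii°).
Diatonic triads of B minor (natural minor): Bm (i), C#dim (ii°), D (III), Em (iv), F#m (v), G (VI), A (VII).
Matching root and quality in both lists: G.
That gives 1 common triad.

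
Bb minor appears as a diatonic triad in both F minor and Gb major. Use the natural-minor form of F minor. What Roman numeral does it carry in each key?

iv in F minor; iii in Gb major

The scale of F minor (natural minor) is F G Ab Bb C Db Eb; Bb is degree 4, and the triad built there (Bb-Db-F) is minor, so it is iv.
The scale of Gb major is Gb Ab Bb Cb Db Eb F; Bb is degree 3, and the triad built there (Bb-Db-F) is minor, so it is iii.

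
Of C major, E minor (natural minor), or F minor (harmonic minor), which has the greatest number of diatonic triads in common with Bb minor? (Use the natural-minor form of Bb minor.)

Triads of Bb minor (natural minor): Bbm (i), Cdim (ii°), Db (III), Ebm (iv), Fm (v), Gb (VI), Ab (VII).
C major shares 0: none.
E minor (natural minor) shares 0: none.
F minor (harmonic minor) shares 3: Bbm, Db, Fm.
The most common triads (3) are shared with F minor.

F minor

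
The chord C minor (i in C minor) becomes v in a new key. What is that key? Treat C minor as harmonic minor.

F minor

The numeral v denotes a minor triad on scale degree 5. With C on degree 5, the tonic of the new key is F.
Degree 5 carries a minor triad in natural-minor keys, so the destination is F minor.
Check: the diatonic triads of F minor (natural minor) are Fm (i), Gdim (ii°), Ab (III), Bbm (iv), Cm (v), Db (VI), Eb (VII) — C minor is indeed v.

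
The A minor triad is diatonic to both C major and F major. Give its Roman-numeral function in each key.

vi in C major; iii in F major

The scale of C major is C D E F G A B; A is degree 6, and the triad built there (A-C-E) is minor, so it is vi.
The scale of F major is F G A Bb C D E; A is degree 3, and the triad built there (A-C-E) is minor, so it is iii.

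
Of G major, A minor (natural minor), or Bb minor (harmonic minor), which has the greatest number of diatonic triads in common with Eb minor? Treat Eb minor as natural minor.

Triads of Eb minor (natural minor): Eb minor (i), F diminished (ii°), Gb major (III), Ab minor (iv), Bb minor (v), Cb major (VI), Db major (VII).
G major shares 0: none.
A minor (natural minor) shares 0: none.
Bb minor (harmonic minor) shares 3: Ebm, Gb, Bbm.
The most common triads (3) are shared with Bb minor.

Bb minor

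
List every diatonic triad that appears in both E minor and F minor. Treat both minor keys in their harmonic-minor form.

C

Triads in E minor (harmonic minor): Em (i), F#dim (ii°), Gaug (III+), Am (iv), B (V), C (VI), D#dim (vii°).
Triads in F minor (harmonic minor): Fm (i), Gdim (ii°), Abaug (III+), Bbm (iv), C (V), Db (VI), Edim (vii°).
Shared triads with their functions: C (VI in E minor, V in F minor).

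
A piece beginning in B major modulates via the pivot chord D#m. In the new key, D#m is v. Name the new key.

The numeral v denotes a minor triad on scale degree 5. With D# on degree 5, the tonic of the new key is G#.
Degree 5 carries a minor triad in natural-minor keys, so the destination is G# minor.
Check: the diatonic triads of G# minor (natural minor) are G#m (i), A#dim (ii°), B (III), C#m (iv), D#m (v), E (VI), F# (VII) — D#m is indeed v.

G# minor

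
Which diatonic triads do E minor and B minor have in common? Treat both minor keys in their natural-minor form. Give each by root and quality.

Triads in E minor (natural minor): E minor (i), F# diminished (ii°), G major (III), A minor (iv), B minor (v), C major (VI), D major (VII).
Triads in B minor (natural minor): B minor (i), C# diminished (ii°), D major (III), E minor (iv), F# minor (v), G major (VI), A major (VII).
Shared triads with their functions: E minor (i in E minor, iv in B minor); G major (III in E minor, VI in B minor); B minor (v in E minor, i in B minor); D major (VII in E minor, III in B minor).

Em, G, Bm, D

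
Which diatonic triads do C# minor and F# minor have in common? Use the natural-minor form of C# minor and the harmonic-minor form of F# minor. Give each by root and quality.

Triads in C# minor (natural minor): C#m (i), D#dim (ii°), E (III), F#m (iv), G#m (v), A (VI), B (VII).
Triads in F# minor (harmonic minor): F#m (i), G#dim (ii°), Aaug (III+), Bm (iv), C# (V), D (VI), E#dim (vii°).
Shared triads with their functions: F#m (iv in C# minor, i in F# minor).

F#m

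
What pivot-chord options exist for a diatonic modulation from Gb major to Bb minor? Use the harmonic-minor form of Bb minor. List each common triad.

Gb, Bbm, Ebm

Triads in Gb major: Gb major (I), Ab minor (ii), Bb minor (iii), Cb major (IV), Db major (V), Eb minor (vi), F diminished (vii°).
Triads in Bb minor (harmonic minor): Bb minor (i), C diminished (ii°), Db augmented (III+), Eb minor (iv), F major (V), Gb major (VI), A diminished (vii°).
Shared triads with their functions: Gb major (I in Gb major, VI in Bb minor); Bb minor (iii in Gb major, i in Bb minor); Eb minor (vi in Gb major, iv in Bb minor).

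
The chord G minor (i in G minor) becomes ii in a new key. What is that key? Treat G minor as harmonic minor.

The numeral ii denotes a minor triad on scale degree 2. With G on degree 2, the tonic of the new key is F.
Degree 2 carries a minor triad in major keys, so the destination is F major.
Check: the diatonic triads of F major are F (I), Gm (ii), Am (iii), Bb (IV), C (V), Dm (vi), Edim (vii°) — G minor is indeed ii.

F major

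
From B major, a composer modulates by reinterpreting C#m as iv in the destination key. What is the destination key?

G# minor

The numeral iv denotes a minor triad on scale degree 4. With C# on degree 4, the tonic of the new key is G#.
Degree 4 carries a minor triad in minor keys, so the destination is G# minor.
Check: the diatonic triads of G# minor (natural minor) are G#m (i), A#dim (ii°), B (III), C#m (iv), D#m (v), E (VI), F# (VII) — C#m is indeed iv.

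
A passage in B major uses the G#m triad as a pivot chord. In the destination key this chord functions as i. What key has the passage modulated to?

G# minor

The numeral i denotes a minor triad on scale degree 1. With G# on degree 1, the tonic of the new key is G#.
Degree 1 carries a minor triad in minor keys, so the destination is G# minor.
Check: the diatonic triads of G# minor (natural minor) are G#m (i), A#dim (ii°), B (III), C#m (iv), D#m (v), E (VI), F# (VII) — G#m is indeed i.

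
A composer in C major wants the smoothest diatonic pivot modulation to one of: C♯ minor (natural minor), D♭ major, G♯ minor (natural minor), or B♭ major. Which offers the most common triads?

Triads of C major: C major (I), D minor (ii), E minor (iii), F major (IV), G major (V), A minor (vi), B diminished (vii°).
C♯ minor (natural minor) shares 0: none.
D♭ major shares 0: none.
G♯ minor (natural minor) shares 0: none.
B♭ major shares 2: Dm, F.
The most common triads (2) are shared with B♭ major.

B♭ major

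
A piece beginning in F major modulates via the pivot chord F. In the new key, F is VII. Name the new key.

G minor

The numeral VII denotes a major triad on scale degree 7. With F on degree 7, the tonic of the new key is G.
Degree 7 carries a major triad in natural-minor keys, so the destination is G minor.
Check: the diatonic triads of G minor (natural minor) are Gm (i), Adim (ii°), Bb (III), Cm (iv), Dm (v), Eb (VI), F (VII) — F is indeed VII.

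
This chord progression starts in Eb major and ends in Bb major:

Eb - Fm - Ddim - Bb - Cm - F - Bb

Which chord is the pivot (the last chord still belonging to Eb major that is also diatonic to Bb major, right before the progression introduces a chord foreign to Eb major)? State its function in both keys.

Cm — vi in Eb major, ii in Bb major

Chords diatonic to Eb major: Eb, Fm, Gm, Ab, Bb, Cm, Ddim.
Reading the progression, the first chord not in that set is F, so the modulation leaves Eb major there.
The chord immediately before F is Cm, which is diatonic to both keys: vi in Eb major and ii in Bb major.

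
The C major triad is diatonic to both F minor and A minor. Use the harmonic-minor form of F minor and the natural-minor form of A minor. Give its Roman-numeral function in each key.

V in F minor; III in A minor

The scale of F minor (harmonic minor) is F G Ab Bb C Db E; C is degree 5, and the triad built there (C-E-G) is major, so it is V.
The scale of A minor (natural minor) is A B C D E F G; C is degree 3, and the triad built there (C-E-G) is major, so it is III.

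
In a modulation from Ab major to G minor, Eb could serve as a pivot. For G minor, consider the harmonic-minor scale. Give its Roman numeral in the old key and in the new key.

V in Ab major; VI in G minor

The scale of Ab major is Ab Bb C Db Eb F G; Eb is degree 5, and the triad built there (Eb-G-Bb) is major, so it is V.
The scale of G minor (harmonic minor) is G A Bb C D Eb F#; Eb is degree 6, and the triad built there (Eb-G-Bb) is major, so it is VI.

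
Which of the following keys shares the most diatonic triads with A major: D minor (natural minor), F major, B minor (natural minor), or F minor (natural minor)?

Triads of A major: A (I), Bm (ii), C#m (iii), D (IV), E (V), F#m (vi), G#dim (vii°).
D minor (natural minor) shares 0: none.
F major shares 0: none.
B minor (natural minor) shares 4: A, Bm, D, F#m.
F minor (natural minor) shares 0: none.
The most common triads (4) are shared with B minor.

B minor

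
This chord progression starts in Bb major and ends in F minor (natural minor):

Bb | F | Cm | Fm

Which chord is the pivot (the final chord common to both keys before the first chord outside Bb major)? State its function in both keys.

Cm — ii in Bb major, v in F minor

Chords diatonic to Bb major: Bb, Cm, Dm, Eb, F, Gm, Adim.
Reading the progression, the first chord not in that set is Fm, so the modulation leaves Bb major there.
The chord immediately before Fm is Cm, which is diatonic to both keys: ii in Bb major and v in F minor.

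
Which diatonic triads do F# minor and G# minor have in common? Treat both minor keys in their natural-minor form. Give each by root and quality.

Triads in F# minor (natural minor): F#m (i), G#dim (ii°), A (III), Bm (iv), C#m (v), D (VI), E (VII).
Triads in G# minor (natural minor): G#m (i), A#dim (ii°), B (III), C#m (iv), D#m (v), E (VI), F# (VII).
Shared triads with their functions: C#m (v in F# minor, iv in G# minor); E (VII in F# minor, VI in G# minor).

C#m, E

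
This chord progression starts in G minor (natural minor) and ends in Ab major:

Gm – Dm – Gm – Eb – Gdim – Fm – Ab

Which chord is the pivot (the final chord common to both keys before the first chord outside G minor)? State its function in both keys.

Eb — VI in G minor, V in Ab major

Chords diatonic to G minor: Gm, Adim, Bb, Cm, Dm, Eb, F.
Reading the progression, the first chord not in that set is Gdim, so the modulation leaves G minor there.
The chord immediately before Gdim is Eb, which is diatonic to both keys: VI in G minor and V in Ab major.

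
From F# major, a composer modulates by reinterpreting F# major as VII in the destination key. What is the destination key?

G# minor

The numeral VII denotes a major triad on scale degree 7. With F# on degree 7, the tonic of the new key is G#.
Degree 7 carries a major triad in natural-minor keys, so the destination is G# minor.
Check: the diatonic triads of G# minor (natural minor) are G#m (i), A#dim (ii°), B (III), C#m (iv), D#m (v), E (VI), F# (VII) — F# major is indeed VII.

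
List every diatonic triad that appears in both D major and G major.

D, Em, G, Bm

Triads in D major: D (I), Em (ii), F#m (iii), G (IV), A (V), Bm (vi), C#dim (vii°).
Triads in G major: G (I), Am (ii), Bm (iii), C (IV), D (V), Em (vi), F#dim (vii°).
Shared triads with their functions: D (I in D major, V in G major); Em (ii in D major, vi in G major); G (IV in D major, I in G major); Bm (vi in D major, iii in G major).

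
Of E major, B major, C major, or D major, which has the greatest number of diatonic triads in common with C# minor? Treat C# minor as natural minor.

Triads of C# minor (natural minor): C# minor (i), D# diminished (ii°), E major (III), F# minor (iv), G# minor (v), A major (VI), B major (VII).
E major shares 7: C#m, D#dim, E, F#m, G#m, A, B.
B major shares 4: C#m, E, G#m, B.
C major shares 0: none.
D major shares 2: F#m, A.
The most common triads (7) are shared with E major.

E major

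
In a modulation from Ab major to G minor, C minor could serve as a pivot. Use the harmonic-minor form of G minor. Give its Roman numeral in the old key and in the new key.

iii in Ab major; iv in G minor

The scale of Ab major is Ab Bb C Db Eb F G; C is degree 3, and the triad built there (C-Eb-G) is minor, so it is iii.
The scale of G minor (harmonic minor) is G A Bb C D Eb F#; C is degree 4, and the triad built there (C-Eb-G) is minor, so it is iv.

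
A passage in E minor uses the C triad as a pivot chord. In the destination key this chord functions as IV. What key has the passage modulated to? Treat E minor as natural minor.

The numeral IV denotes a major triad on scale degree 4. With C on degree 4, the tonic of the new key is G.
Degree 4 carries a major triad in major keys, so the destination is G major.
Check: the diatonic triads of G major are G (I), Am (ii), Bm (iii), C (IV), D (V), Em (vi), F♯dim (vii°) — C is indeed IV.

G major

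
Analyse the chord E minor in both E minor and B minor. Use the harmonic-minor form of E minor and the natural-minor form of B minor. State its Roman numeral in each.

i in E minor; iv in B minor

The scale of E minor (harmonic minor) is E F# G A B C D#; E is degree 1, and the triad built there (E-G-B) is minor, so it is i.
The scale of B minor (natural minor) is B C# D E F# G A; E is degree 4, and the triad built there (E-G-B) is minor, so it is iv.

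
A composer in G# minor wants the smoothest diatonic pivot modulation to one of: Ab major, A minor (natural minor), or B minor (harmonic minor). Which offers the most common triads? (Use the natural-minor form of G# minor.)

Triads of G# minor (natural minor): G#m (i), A#dim (ii°), B (III), C#m (iv), D#m (v), E (VI), F# (VII).
Ab major shares 0: none.
A minor (natural minor) shares 0: none.
B minor (harmonic minor) shares 2: A#dim, F#.
The most common triads (2) are shared with B minor.

B minor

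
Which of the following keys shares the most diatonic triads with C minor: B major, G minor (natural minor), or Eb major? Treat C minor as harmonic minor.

Eb major

Triads of C minor (harmonic minor): Cm (i), Ddim (ii°), Ebaug (III+), Fm (iv), G (V), Ab (VI), Bdim (vii°).
B major shares 0: none.
G minor (natural minor) shares 1: Cm.
Eb major shares 4: Cm, Ddim, Fm, Ab.
The most common triads (4) are shared with Eb major.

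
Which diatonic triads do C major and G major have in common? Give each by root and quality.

Triads in C major: C (I), Dm (ii), Em (iii), F (IV), G (V), Am (vi), Bdim (vii°).
Triads in G major: G (I), Am (ii), Bm (iii), C (IV), D (V), Em (vi), F♯dim (vii°).
Shared triads with their functions: C (I in C major, IV in G major); Em (iii in C major, vi in G major); G (V in C major, I in G major); Am (vi in C major, ii in G major).

C, Em, G, Am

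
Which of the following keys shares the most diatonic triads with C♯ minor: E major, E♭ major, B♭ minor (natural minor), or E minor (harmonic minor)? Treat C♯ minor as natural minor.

E major

Triads of C♯ minor (natural minor): C♯ minor (i), D♯ diminished (ii°), E major (III), F♯ minor (iv), G♯ minor (v), A major (VI), B major (VII).
E major shares 7: C♯m, D♯dim, E, F♯m, G♯m, A, B.
E♭ major shares 0: none.
B♭ minor (natural minor) shares 0: none.
E minor (harmonic minor) shares 2: D♯dim, B.
The most common triads (7) are shared with E major.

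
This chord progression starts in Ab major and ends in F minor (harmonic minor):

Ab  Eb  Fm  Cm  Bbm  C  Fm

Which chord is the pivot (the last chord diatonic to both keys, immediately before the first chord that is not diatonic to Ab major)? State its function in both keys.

Bbm — ii in Ab major, iv in F minor

Chords diatonic to Ab major: Ab, Bbm, Cm, Db, Eb, Fm, Gdim.
Reading the progression, the first chord not in that set is C, so the modulation leaves Ab major there.
The chord immediately before C is Bbm, which is diatonic to both keys: ii in Ab major and iv in F minor.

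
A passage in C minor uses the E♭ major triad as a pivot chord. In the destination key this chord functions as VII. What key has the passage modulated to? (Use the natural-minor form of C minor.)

The numeral VII denotes a major triad on scale degree 7. With E♭ on degree 7, the tonic of the new key is F.
Degree 7 carries a major triad in natural-minor keys, so the destination is F minor.
Check: the diatonic triads of F minor (natural minor) are Fm (i), Gdim (ii°), A♭ (III), B♭m (iv), Cm (v), D♭ (VI), E♭ (VII) — E♭ major is indeed VII.

F minor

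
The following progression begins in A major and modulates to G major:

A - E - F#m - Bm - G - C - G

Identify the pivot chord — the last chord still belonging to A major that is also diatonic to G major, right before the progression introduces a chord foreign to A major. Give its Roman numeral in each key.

Bm — ii in A major, iii in G major

Chords diatonic to A major: A, Bm, C#m, D, E, F#m, G#dim.
Reading the progression, the first chord not in that set is G, so the modulation leaves A major there.
The chord immediately before G is Bm, which is diatonic to both keys: ii in A major and iii in G major.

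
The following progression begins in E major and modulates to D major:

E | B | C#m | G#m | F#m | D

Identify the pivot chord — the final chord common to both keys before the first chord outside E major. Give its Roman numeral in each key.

Chords diatonic to E major: E, F#m, G#m, A, B, C#m, D#dim.
Reading the progression, the first chord not in that set is D, so the modulation leaves E major there.
The chord immediately before D is F#m, which is diatonic to both keys: ii in E major and iii in D major.

F#m — ii in E major, iii in D major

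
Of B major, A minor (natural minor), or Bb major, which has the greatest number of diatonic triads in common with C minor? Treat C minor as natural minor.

Bb major

Triads of C minor (natural minor): C minor (i), D diminished (ii°), Eb major (III), F minor (iv), G minor (v), Ab major (VI), Bb major (VII).
B major shares 0: none.
A minor (natural minor) shares 0: none.
Bb major shares 4: Cm, Eb, Gm, Bb.
The most common triads (4) are shared with Bb major.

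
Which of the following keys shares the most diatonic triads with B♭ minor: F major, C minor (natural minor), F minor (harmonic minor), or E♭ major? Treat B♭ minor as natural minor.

Triads of B♭ minor (natural minor): B♭ minor (i), C diminished (ii°), D♭ major (III), E♭ minor (iv), F minor (v), G♭ major (VI), A♭ major (VII).
F major shares 0: none.
C minor (natural minor) shares 2: Fm, A♭.
F minor (harmonic minor) shares 3: B♭m, D♭, Fm.
E♭ major shares 2: Fm, A♭.
The most common triads (3) are shared with F minor.

F minor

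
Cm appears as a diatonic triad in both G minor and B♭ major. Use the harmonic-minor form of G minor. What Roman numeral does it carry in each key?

The scale of G minor (harmonic minor) is G A B♭ C D E♭ F♯; C is degree 4, and the triad built there (C-E♭-G) is minor, so it is iv.
The scale of B♭ major is B♭ C D E♭ F G A; C is degree 2, and the triad built there (C-E♭-G) is minor, so it is ii.

iv in G minor; ii in B♭ major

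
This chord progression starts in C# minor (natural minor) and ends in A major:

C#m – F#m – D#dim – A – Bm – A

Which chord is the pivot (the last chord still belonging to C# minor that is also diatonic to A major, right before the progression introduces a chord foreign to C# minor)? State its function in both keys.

Chords diatonic to C# minor: C#m, D#dim, E, F#m, G#m, A, B.
Reading the progression, the first chord not in that set is Bm, so the modulation leaves C# minor there.
The chord immediately before Bm is A, which is diatonic to both keys: VI in C# minor and I in A major.

A — VI in C# minor, I in A major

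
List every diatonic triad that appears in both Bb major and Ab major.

Triads in Bb major: Bb (I), Cm (ii), Dm (iii), Eb (IV), F (V), Gm (vi), Adim (vii°).
Triads in Ab major: Ab (I), Bbm (ii), Cm (iii), Db (IV), Eb (V), Fm (vi), Gdim (vii°).
Shared triads with their functions: Cm (ii in Bb major, iii in Ab major); Eb (IV in Bb major, V in Ab major).

Cm, Eb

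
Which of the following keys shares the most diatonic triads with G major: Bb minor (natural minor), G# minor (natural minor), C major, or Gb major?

C major

Triads of G major: G (I), Am (ii), Bm (iii), C (IV), D (V), Em (vi), F#dim (vii°).
Bb minor (natural minor) shares 0: none.
G# minor (natural minor) shares 0: none.
C major shares 4: G, Am, C, Em.
Gb major shares 0: none.
The most common triads (4) are shared with C major.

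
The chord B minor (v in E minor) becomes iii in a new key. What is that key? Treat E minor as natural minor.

The numeral iii denotes a minor triad on scale degree 3. With B on degree 3, the tonic of the new key is G.
Degree 3 carries a minor triad in major keys, so the destination is G major.
Check: the diatonic triads of G major are G (I), Am (ii), Bm (iii), C (IV), D (V), Em (vi), F#dim (vii°) — B minor is indeed iii.

G major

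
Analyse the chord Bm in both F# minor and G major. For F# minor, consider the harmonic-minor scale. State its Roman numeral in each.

iv in F# minor; iii in G major

The scale of F# minor (harmonic minor) is F# G# A B C# D E#; B is degree 4, and the triad built there (B-D-F#) is minor, so it is iv.
The scale of G major is G A B C D E F#; B is degree 3, and the triad built there (B-D-F#) is minor, so it is iii.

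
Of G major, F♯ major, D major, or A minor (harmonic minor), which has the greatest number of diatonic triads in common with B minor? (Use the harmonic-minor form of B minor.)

Triads of B minor (harmonic minor): B minor (i), C♯ diminished (ii°), D augmented (III+), E minor (iv), F♯ major (V), G major (VI), A♯ diminished (vii°).
G major shares 3: Bm, Em, G.
F♯ major shares 1: F♯.
D major shares 4: Bm, C♯dim, Em, G.
A minor (harmonic minor) shares 0: none.
The most common triads (4) are shared with D major.

D major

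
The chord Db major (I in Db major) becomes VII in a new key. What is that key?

The numeral VII denotes a major triad on scale degree 7. With Db on degree 7, the tonic of the new key is Eb.
Degree 7 carries a major triad in natural-minor keys, so the destination is Eb minor.
Check: the diatonic triads of Eb minor (natural minor) are Ebm (i), Fdim (ii°), Gb (III), Abm (iv), Bbm (v), Cb (VI), Db (VII) — Db major is indeed VII.

Eb minor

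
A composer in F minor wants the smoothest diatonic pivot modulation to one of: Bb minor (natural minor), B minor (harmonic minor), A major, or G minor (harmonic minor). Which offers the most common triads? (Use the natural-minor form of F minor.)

Triads of F minor (natural minor): Fm (i), Gdim (ii°), Ab (III), Bbm (iv), Cm (v), Db (VI), Eb (VII).
Bb minor (natural minor) shares 4: Fm, Ab, Bbm, Db.
B minor (harmonic minor) shares 0: none.
A major shares 0: none.
G minor (harmonic minor) shares 2: Cm, Eb.
The most common triads (4) are shared with Bb minor.

Bb minor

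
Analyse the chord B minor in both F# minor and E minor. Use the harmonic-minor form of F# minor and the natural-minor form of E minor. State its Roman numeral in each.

The scale of F# minor (harmonic minor) is F# G# A B C# D E#; B is degree 4, and the triad built there (B-D-F#) is minor, so it is iv.
The scale of E minor (natural minor) is E F# G A B C D; B is degree 5, and the triad built there (B-D-F#) is minor, so it is v.

iv in F# minor; v in E minor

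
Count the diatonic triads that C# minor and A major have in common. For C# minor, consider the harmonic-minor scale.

Diatonic triads of C# minor (harmonic minor): C# minor (i), D# diminished (ii°), E augmented (III+), F# minor (iv), G# major (V), A major (VI), B# diminished (vii°).
Diatonic triads of A major: A major (I), B minor (ii), C# minor (iii), D major (IV), E major (V), F# minor (vi), G# diminished (vii°).
Matching root and quality in both lists: C# minor, F# minor, A major.
That gives 3 common triads.

3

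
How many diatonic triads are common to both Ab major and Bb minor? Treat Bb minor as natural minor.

4

Diatonic triads of Ab major: Ab (I), Bbm (ii), Cm (iii), Db (IV), Eb (V), Fm (vi), Gdim (vii°).
Diatonic triads of Bb minor (natural minor): Bbm (i), Cdim (ii°), Db (III), Ebm (iv), Fm (v), Gb (VI), Ab (VII).
Matching root and quality in both lists: Ab, Bbm, Db, Fm.
That gives 4 common triads.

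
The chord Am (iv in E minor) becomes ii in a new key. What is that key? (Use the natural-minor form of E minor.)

The numeral ii denotes a minor triad on scale degree 2. With A on degree 2, the tonic of the new key is G.
Degree 2 carries a minor triad in major keys, so the destination is G major.
Check: the diatonic triads of G major are G (I), Am (ii), Bm (iii), C (IV), D (V), Em (vi), F♯dim (vii°) — Am is indeed ii.

G major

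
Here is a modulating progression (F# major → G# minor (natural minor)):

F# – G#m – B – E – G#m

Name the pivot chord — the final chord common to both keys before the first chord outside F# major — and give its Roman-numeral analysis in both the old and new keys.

B — IV in F# major, III in G# minor

Chords diatonic to F# major: F#, G#m, A#m, B, C#, D#m, E#dim.
Reading the progression, the first chord not in that set is E, so the modulation leaves F# major there.
The chord immediately before E is B, which is diatonic to both keys: IV in F# major and III in G# minor.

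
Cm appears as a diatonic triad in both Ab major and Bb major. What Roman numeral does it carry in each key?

iii in Ab major; ii in Bb major

The scale of Ab major is Ab Bb C Db Eb F G; C is degree 3, and the triad built there (C-Eb-G) is minor, so it is iii.
The scale of Bb major is Bb C D Eb F G A; C is degree 2, and the triad built there (C-Eb-G) is minor, so it is ii.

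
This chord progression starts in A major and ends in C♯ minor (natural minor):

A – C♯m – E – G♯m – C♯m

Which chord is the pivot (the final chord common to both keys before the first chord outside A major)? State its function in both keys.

Chords diatonic to A major: A, Bm, C♯m, D, E, F♯m, G♯dim.
Reading the progression, the first chord not in that set is G♯m, so the modulation leaves A major there.
The chord immediately before G♯m is E, which is diatonic to both keys: V in A major and III in C♯ minor.

E — V in A major, III in C♯ minor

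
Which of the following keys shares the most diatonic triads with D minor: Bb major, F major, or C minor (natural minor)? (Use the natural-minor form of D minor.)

F major

Triads of D minor (natural minor): D minor (i), E diminished (ii°), F major (III), G minor (iv), A minor (v), Bb major (VI), C major (VII).
Bb major shares 4: Dm, F, Gm, Bb.
F major shares 7: Dm, Edim, F, Gm, Am, Bb, C.
C minor (natural minor) shares 2: Gm, Bb.
The most common triads (7) are shared with F major.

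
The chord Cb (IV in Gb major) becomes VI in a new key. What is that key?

Eb minor

The numeral VI denotes a major triad on scale degree 6. With Cb on degree 6, the tonic of the new key is Eb.
Degree 6 carries a major triad in minor keys, so the destination is Eb minor.
Check: the diatonic triads of Eb minor (natural minor) are Ebm (i), Fdim (ii°), Gb (III), Abm (iv), Bbm (v), Cb (VI), Db (VII) — Cb is indeed VI.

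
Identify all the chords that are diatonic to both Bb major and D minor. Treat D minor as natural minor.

Bb, Dm, F, Gm

Triads in Bb major: Bb (I), Cm (ii), Dm (iii), Eb (IV), F (V), Gm (vi), Adim (vii°).
Triads in D minor (natural minor): Dm (i), Edim (ii°), F (III), Gm (iv), Am (v), Bb (VI), C (VII).
Shared triads with their functions: Bb (I in Bb major, VI in D minor); Dm (iii in Bb major, i in D minor); F (V in Bb major, III in D minor); Gm (vi in Bb major, iv in D minor).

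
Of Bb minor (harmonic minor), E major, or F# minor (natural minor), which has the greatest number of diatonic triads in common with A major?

F# minor

Triads of A major: A major (I), B minor (ii), C# minor (iii), D major (IV), E major (V), F# minor (vi), G# diminished (vii°).
Bb minor (harmonic minor) shares 0: none.
E major shares 4: A, C#m, E, F#m.
F# minor (natural minor) shares 7: A, Bm, C#m, D, E, F#m, G#dim.
The most common triads (7) are shared with F# minor.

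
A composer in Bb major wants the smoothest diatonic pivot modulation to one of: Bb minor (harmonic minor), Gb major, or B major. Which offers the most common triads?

Bb minor

Triads of Bb major: Bb major (I), C minor (ii), D minor (iii), Eb major (IV), F major (V), G minor (vi), A diminished (vii°).
Bb minor (harmonic minor) shares 2: F, Adim.
Gb major shares 0: none.
B major shares 0: none.
The most common triads (2) are shared with Bb minor.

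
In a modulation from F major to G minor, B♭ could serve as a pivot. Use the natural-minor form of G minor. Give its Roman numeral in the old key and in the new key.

IV in F major; III in G minor

The scale of F major is F G A B♭ C D E; B♭ is degree 4, and the triad built there (B♭-D-F) is major, so it is IV.
The scale of G minor (natural minor) is G A B♭ C D E♭ F; B♭ is degree 3, and the triad built there (B♭-D-F) is major, so it is III.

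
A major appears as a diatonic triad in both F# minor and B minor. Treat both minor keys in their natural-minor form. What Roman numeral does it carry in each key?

The scale of F# minor (natural minor) is F# G# A B C# D E; A is degree 3, and the triad built there (A-C#-E) is major, so it is III.
The scale of B minor (natural minor) is B C# D E F# G A; A is degree 7, and the triad built there (A-C#-E) is major, so it is VII.

III in F# minor; VII in B minor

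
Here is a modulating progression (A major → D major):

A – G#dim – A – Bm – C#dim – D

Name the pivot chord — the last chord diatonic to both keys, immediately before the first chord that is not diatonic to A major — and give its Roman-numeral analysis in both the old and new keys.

Chords diatonic to A major: A, Bm, C#m, D, E, F#m, G#dim.
Reading the progression, the first chord not in that set is C#dim, so the modulation leaves A major there.
The chord immediately before C#dim is Bm, which is diatonic to both keys: ii in A major and vi in D major.

Bm — ii in A major, vi in D major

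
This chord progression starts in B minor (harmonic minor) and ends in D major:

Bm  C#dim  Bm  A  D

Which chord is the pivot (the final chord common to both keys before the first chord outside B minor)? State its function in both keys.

Bm — i in B minor, vi in D major

Chords diatonic to B minor: Bm, C#dim, Daug, Em, F#, G, A#dim.
Reading the progression, the first chord not in that set is A, so the modulation leaves B minor there.
The chord immediately before A is Bm, which is diatonic to both keys: i in B minor and vi in D major.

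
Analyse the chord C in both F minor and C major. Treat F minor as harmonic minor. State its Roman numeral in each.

V in F minor; I in C major

The scale of F minor (harmonic minor) is F G Ab Bb C Db E; C is degree 5, and the triad built there (C-E-G) is major, so it is V.
The scale of C major is C D E F G A B; C is degree 1, and the triad built there (C-E-G) is major, so it is I.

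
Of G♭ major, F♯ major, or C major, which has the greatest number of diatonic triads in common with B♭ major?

C major

Triads of B♭ major: B♭ major (I), C minor (ii), D minor (iii), E♭ major (IV), F major (V), G minor (vi), A diminished (vii°).
G♭ major shares 0: none.
F♯ major shares 0: none.
C major shares 2: Dm, F.
The most common triads (2) are shared with C major.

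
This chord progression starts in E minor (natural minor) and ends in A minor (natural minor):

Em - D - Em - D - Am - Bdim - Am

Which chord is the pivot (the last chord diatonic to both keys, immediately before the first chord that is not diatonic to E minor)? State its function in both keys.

Chords diatonic to E minor: Em, F♯dim, G, Am, Bm, C, D.
Reading the progression, the first chord not in that set is Bdim, so the modulation leaves E minor there.
The chord immediately before Bdim is Am, which is diatonic to both keys: iv in E minor and i in A minor.

Am — iv in E minor, i in A minor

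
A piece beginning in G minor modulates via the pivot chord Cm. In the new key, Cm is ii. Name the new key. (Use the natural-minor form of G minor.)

Bb major

The numeral ii denotes a minor triad on scale degree 2. With C on degree 2, the tonic of the new key is Bb.
Degree 2 carries a minor triad in major keys, so the destination is Bb major.
Check: the diatonic triads of Bb major are Bb (I), Cm (ii), Dm (iii), Eb (IV), F (V), Gm (vi), Adim (vii°) — Cm is indeed ii.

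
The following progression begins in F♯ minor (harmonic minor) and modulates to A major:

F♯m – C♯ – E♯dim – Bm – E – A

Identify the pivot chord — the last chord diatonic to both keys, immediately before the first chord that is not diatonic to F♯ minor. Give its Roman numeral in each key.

Chords diatonic to F♯ minor: F♯m, G♯dim, Aaug, Bm, C♯, D, E♯dim.
Reading the progression, the first chord not in that set is E, so the modulation leaves F♯ minor there.
The chord immediately before E is Bm, which is diatonic to both keys: iv in F♯ minor and ii in A major.

Bm — iv in F♯ minor, ii in A major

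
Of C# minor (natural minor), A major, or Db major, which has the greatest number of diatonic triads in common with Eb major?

Db major

Triads of Eb major: Eb (I), Fm (ii), Gm (iii), Ab (IV), Bb (V), Cm (vi), Ddim (vii°).
C# minor (natural minor) shares 0: none.
A major shares 0: none.
Db major shares 2: Fm, Ab.
The most common triads (2) are shared with Db major.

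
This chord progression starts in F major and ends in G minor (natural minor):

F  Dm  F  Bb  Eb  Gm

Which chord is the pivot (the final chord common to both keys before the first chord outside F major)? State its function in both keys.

Bb — IV in F major, III in G minor

Chords diatonic to F major: F, Gm, Am, Bb, C, Dm, Edim.
Reading the progression, the first chord not in that set is Eb, so the modulation leaves F major there.
The chord immediately before Eb is Bb, which is diatonic to both keys: IV in F major and III in G minor.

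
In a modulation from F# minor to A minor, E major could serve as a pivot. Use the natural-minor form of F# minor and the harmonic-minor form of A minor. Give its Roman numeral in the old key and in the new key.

VII in F# minor; V in A minor

The scale of F# minor (natural minor) is F# G# A B C# D E; E is degree 7, and the triad built there (E-G#-B) is major, so it is VII.
The scale of A minor (harmonic minor) is A B C D E F G#; E is degree 5, and the triad built there (E-G#-B) is major, so it is V.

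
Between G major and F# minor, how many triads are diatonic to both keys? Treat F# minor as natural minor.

2

Diatonic triads of G major: G (I), Am (ii), Bm (iii), C (IV), D (V), Em (vi), F#dim (vii°).
Diatonic triads of F# minor (natural minor): F#m (i), G#dim (ii°), A (III), Bm (iv), C#m (v), D (VI), E (VII).
Matching root and quality in both lists: Bm, D.
That gives 2 common triads.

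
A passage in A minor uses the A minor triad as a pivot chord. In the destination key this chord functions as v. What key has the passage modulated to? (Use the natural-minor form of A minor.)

The numeral v denotes a minor triad on scale degree 5. With A on degree 5, the tonic of the new key is D.
Degree 5 carries a minor triad in natural-minor keys, so the destination is D minor.
Check: the diatonic triads of D minor (natural minor) are Dm (i), Edim (ii°), F (III), Gm (iv), Am (v), B♭ (VI), C (VII) — A minor is indeed v.

D minor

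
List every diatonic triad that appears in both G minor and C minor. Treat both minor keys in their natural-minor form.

Triads in G minor (natural minor): G minor (i), A diminished (ii°), B♭ major (III), C minor (iv), D minor (v), E♭ major (VI), F major (VII).
Triads in C minor (natural minor): C minor (i), D diminished (ii°), E♭ major (III), F minor (iv), G minor (v), A♭ major (VI), B♭ major (VII).
Shared triads with their functions: G minor (i in G minor, v in C minor); B♭ major (III in G minor, VII in C minor); C minor (iv in G minor, i in C minor); E♭ major (VI in G minor, III in C minor).

Gm, B♭, Cm, E♭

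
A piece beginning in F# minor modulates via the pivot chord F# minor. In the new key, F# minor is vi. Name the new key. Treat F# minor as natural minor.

A major

The numeral vi denotes a minor triad on scale degree 6. With F# on degree 6, the tonic of the new key is A.
Degree 6 carries a minor triad in major keys, so the destination is A major.
Check: the diatonic triads of A major are A (I), Bm (ii), C#m (iii), D (IV), E (V), F#m (vi), G#dim (vii°) — F# minor is indeed vi.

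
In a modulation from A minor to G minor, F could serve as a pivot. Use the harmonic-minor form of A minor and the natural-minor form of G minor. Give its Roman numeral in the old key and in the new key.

VI in A minor; VII in G minor

The scale of A minor (harmonic minor) is A B C D E F G#; F is degree 6, and the triad built there (F-A-C) is major, so it is VI.
The scale of G minor (natural minor) is G A Bb C D Eb F; F is degree 7, and the triad built there (F-A-C) is major, so it is VII.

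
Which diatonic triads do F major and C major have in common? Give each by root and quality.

F, Am, C, Dm

Triads in F major: F major (I), G minor (ii), A minor (iii), B♭ major (IV), C major (V), D minor (vi), E diminished (vii°).
Triads in C major: C major (I), D minor (ii), E minor (iii), F major (IV), G major (V), A minor (vi), B diminished (vii°).
Shared triads with their functions: F major (I in F major, IV in C major); A minor (iii in F major, vi in C major); C major (V in F major, I in C major); D minor (vi in F major, ii in C major).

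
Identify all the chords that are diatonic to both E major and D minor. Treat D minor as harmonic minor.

A

Triads in E major: E (I), F#m (ii), G#m (iii), A (IV), B (V), C#m (vi), D#dim (vii°).
Triads in D minor (harmonic minor): Dm (i), Edim (ii°), Faug (III+), Gm (iv), A (V), Bb (VI), C#dim (vii°).
Shared triads with their functions: A (IV in E major, V in D minor).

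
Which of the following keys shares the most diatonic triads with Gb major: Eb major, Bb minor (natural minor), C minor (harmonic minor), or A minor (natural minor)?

Bb minor

Triads of Gb major: Gb (I), Abm (ii), Bbm (iii), Cb (IV), Db (V), Ebm (vi), Fdim (vii°).
Eb major shares 0: none.
Bb minor (natural minor) shares 4: Gb, Bbm, Db, Ebm.
C minor (harmonic minor) shares 0: none.
A minor (natural minor) shares 0: none.
The most common triads (4) are shared with Bb minor.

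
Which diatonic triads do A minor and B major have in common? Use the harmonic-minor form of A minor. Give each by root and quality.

Triads in A minor (harmonic minor): Am (i), Bdim (ii°), Caug (III+), Dm (iv), E (V), F (VI), G#dim (vii°).
Triads in B major: B (I), C#m (ii), D#m (iii), E (IV), F# (V), G#m (vi), A#dim (vii°).
Shared triads with their functions: E (V in A minor, IV in B major).

E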